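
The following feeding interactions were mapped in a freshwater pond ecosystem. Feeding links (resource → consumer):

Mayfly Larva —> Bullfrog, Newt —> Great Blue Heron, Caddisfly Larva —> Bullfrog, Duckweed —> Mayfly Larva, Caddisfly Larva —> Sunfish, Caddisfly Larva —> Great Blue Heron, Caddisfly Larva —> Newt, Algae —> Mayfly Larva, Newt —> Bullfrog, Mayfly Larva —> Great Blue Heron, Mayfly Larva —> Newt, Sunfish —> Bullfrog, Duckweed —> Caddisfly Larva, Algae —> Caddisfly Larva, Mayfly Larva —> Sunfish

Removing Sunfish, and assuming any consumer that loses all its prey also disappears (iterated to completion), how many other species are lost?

Remove Sunfish.
Every predator of it retains at least one other prey: Bullfrog still has Mayfly Larva, Caddisfly Larva, Newt.
No consumer loses all prey, so no secondary extinctions occur.

0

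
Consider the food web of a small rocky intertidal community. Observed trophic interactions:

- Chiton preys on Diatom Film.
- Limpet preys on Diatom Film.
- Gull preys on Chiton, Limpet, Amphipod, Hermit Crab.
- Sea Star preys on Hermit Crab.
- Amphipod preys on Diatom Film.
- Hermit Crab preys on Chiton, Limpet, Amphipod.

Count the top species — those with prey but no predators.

Top species (has prey, but nothing eats it): Gull, Sea Star.
Count: 2.

2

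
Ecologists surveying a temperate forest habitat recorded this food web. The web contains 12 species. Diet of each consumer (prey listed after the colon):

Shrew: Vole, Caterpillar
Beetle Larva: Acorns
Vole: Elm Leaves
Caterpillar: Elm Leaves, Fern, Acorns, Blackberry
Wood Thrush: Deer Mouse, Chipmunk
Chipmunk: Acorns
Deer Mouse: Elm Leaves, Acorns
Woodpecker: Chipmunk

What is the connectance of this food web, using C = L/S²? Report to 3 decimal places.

The web has S = 12 species and L = 14 feeding links.
C = L / S² = 14 / 144 = 0.0972 ≈ 0.097.

C = 0.097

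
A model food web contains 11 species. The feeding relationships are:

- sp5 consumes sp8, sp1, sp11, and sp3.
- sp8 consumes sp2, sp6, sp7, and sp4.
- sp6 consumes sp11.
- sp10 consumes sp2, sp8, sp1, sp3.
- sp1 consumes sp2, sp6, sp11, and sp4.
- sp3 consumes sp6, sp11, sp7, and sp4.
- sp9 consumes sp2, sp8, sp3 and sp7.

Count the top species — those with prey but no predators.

3

Top species (has prey, but nothing eats it): sp9, sp5, sp10.
Count: 3.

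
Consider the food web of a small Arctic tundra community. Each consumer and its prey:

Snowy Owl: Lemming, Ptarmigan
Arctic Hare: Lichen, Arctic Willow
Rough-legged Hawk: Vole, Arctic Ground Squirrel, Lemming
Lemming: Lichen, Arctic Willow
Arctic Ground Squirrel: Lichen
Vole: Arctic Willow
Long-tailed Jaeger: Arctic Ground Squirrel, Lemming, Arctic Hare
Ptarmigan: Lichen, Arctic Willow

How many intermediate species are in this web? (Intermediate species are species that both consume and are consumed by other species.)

5

Intermediate species (has both prey and predators): Vole, Arctic Ground Squirrel, Lemming, Arctic Hare, Ptarmigan.
Count: 5.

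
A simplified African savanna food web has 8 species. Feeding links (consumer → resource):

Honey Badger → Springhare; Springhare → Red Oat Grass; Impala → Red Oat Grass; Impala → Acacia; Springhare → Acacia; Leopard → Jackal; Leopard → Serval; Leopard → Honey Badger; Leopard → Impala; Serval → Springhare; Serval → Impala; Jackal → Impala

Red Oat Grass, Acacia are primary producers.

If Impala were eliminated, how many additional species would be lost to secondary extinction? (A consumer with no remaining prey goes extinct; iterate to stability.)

Remove Impala.
Round 1: Jackal (all prey gone) → extinct.
No further losses. Total secondary extinctions: 1.

1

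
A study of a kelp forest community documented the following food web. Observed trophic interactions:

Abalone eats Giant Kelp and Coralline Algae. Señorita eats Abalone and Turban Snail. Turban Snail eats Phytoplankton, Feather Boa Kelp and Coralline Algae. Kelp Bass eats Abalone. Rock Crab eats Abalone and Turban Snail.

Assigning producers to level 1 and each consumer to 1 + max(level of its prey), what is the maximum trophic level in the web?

Producers (level 1): Feather Boa Kelp, Giant Kelp, Phytoplankton, Coralline Algae.
Giant Kelp → Abalone → Kelp Bass gives Kelp Bass level 3.
No species has a prey at level 3, so no species reaches level 4.

3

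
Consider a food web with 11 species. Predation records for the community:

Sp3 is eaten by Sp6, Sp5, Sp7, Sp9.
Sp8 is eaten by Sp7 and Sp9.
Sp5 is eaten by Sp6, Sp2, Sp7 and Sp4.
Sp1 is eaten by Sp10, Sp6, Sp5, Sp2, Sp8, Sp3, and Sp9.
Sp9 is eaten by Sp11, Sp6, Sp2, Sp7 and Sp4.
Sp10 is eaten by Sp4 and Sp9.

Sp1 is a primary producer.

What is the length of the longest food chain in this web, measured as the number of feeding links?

One longest chain: Sp1 → Sp3 → Sp5 → Sp7.
It has 4 species and 3 links.

3 links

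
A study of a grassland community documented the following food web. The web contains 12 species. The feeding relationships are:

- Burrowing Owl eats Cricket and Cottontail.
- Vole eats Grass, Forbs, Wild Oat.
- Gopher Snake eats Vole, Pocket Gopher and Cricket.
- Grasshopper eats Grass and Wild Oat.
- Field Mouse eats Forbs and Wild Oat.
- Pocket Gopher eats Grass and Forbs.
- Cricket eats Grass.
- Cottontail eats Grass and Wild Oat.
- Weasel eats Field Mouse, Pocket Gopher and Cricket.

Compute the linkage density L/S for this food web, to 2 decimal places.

There are L = 20 links among S = 12 species.
L/S = 20/12 = 1.6667 ≈ 1.67.

L/S = 1.67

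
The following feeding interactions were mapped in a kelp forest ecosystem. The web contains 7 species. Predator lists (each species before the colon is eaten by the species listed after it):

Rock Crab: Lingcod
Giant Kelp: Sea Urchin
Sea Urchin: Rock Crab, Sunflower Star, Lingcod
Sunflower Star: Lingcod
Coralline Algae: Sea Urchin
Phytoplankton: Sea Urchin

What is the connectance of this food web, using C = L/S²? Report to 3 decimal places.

C = 0.163

The web has S = 7 species and L = 8 feeding links.
C = L / S² = 8 / 49 = 0.1633 ≈ 0.163.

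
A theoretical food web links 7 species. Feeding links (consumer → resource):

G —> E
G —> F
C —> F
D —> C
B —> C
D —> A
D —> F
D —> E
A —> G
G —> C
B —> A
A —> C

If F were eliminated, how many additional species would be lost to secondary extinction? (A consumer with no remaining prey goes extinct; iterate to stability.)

1

Remove F.
Round 1: C (all prey gone) → extinct.
No further losses. Total secondary extinctions: 1.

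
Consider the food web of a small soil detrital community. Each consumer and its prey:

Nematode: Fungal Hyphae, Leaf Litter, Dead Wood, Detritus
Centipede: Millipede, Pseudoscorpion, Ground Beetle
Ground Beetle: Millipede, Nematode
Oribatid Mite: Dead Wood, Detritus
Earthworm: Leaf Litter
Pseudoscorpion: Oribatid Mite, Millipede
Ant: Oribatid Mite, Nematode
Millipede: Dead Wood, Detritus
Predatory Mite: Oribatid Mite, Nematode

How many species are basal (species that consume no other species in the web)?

4

Basal species (no prey listed): Fungal Hyphae, Leaf Litter, Dead Wood, Detritus.
Count: 4.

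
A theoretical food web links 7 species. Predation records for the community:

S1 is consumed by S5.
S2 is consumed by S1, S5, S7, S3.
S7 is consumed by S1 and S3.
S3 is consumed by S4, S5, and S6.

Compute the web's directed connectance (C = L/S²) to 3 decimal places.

C = 0.204

The web has S = 7 species and L = 10 feeding links.
C = L / S² = 10 / 49 = 0.2041 ≈ 0.204.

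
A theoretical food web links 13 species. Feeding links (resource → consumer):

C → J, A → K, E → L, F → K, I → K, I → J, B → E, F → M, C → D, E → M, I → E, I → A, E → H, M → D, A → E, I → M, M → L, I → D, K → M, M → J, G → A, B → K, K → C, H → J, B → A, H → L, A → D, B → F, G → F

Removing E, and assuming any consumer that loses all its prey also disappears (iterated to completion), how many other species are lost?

1

Remove E.
Round 1: H (all prey gone) → extinct.
No further losses. Total secondary extinctions: 1.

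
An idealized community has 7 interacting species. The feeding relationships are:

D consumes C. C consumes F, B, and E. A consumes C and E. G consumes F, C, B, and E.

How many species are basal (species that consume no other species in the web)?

Basal species (no prey listed): F, E, B.
Count: 3.

3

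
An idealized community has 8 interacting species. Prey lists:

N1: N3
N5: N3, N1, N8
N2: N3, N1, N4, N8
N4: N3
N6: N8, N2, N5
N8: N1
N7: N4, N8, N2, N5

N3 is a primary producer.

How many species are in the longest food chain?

5 species

One longest chain: N3 → N1 → N8 → N2 → N7.
It has 5 species and 4 links.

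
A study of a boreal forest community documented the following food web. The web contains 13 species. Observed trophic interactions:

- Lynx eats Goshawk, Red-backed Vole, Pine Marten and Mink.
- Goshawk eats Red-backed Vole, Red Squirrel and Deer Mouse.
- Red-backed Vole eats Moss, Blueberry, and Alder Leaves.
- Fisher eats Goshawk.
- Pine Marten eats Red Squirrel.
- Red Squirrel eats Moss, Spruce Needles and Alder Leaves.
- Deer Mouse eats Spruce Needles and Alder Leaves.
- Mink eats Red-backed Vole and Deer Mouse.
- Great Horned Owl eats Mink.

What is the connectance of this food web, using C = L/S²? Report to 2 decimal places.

The web has S = 13 species and L = 20 feeding links.
C = L / S² = 20 / 169 = 0.1183 ≈ 0.12.

C = 0.12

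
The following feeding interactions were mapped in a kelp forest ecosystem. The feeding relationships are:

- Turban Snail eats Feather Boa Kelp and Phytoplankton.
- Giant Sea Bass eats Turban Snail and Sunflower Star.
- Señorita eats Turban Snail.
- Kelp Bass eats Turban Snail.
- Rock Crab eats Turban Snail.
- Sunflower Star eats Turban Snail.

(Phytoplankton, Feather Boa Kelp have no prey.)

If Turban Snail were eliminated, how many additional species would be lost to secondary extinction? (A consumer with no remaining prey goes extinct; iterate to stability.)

Remove Turban Snail.
Round 1: Sunflower Star (all prey gone), Kelp Bass (all prey gone), Señorita (all prey gone), Rock Crab (all prey gone) → extinct.
Round 2: Giant Sea Bass (all prey gone) → extinct.
No further losses. Total secondary extinctions: 5.

5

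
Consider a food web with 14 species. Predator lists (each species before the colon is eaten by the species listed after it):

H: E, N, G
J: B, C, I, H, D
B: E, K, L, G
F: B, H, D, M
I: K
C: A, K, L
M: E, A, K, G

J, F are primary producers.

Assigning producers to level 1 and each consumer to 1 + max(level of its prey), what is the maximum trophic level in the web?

Producers (level 1): J, F.
J → H → N gives N level 3.
No species has a prey at level 3, so no species reaches level 4.

3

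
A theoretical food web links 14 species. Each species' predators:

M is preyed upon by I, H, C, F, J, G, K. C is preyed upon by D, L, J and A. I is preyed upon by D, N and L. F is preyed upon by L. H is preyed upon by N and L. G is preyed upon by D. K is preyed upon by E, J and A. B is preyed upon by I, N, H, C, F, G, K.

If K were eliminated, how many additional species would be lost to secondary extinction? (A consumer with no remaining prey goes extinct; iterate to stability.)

1

Remove K.
Round 1: E (all prey gone) → extinct.
No further losses. Total secondary extinctions: 1.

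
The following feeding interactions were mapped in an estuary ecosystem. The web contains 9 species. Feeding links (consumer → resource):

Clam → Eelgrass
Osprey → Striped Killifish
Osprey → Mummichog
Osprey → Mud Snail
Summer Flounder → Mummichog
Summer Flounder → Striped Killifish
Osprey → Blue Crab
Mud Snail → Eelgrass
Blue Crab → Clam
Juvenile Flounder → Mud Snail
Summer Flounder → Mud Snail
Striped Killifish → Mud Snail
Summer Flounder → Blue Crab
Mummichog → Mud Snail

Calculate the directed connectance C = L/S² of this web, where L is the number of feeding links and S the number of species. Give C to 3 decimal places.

C = 0.173

The web has S = 9 species and L = 14 feeding links.
C = L / S² = 14 / 81 = 0.1728 ≈ 0.173.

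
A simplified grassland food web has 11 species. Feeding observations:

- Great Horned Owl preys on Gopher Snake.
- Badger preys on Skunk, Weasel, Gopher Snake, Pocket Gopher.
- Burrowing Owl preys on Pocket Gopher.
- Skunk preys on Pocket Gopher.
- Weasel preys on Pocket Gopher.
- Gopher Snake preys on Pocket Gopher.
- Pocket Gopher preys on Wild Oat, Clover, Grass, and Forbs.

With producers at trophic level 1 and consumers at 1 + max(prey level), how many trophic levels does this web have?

4

Producers (level 1): Grass, Wild Oat, Clover, Forbs.
Grass → Pocket Gopher → Gopher Snake → Great Horned Owl gives Great Horned Owl level 4.
No species has a prey at level 4, so no species reaches level 5.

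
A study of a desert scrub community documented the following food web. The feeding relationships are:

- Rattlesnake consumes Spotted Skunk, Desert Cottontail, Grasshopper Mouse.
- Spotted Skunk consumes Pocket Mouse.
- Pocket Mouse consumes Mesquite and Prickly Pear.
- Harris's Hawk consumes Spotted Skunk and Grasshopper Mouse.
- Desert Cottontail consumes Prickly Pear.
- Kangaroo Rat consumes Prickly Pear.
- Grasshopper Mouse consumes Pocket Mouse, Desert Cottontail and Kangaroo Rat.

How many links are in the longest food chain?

One longest chain: Prickly Pear → Pocket Mouse → Grasshopper Mouse → Harris's Hawk.
It has 4 species and 3 links.

3 links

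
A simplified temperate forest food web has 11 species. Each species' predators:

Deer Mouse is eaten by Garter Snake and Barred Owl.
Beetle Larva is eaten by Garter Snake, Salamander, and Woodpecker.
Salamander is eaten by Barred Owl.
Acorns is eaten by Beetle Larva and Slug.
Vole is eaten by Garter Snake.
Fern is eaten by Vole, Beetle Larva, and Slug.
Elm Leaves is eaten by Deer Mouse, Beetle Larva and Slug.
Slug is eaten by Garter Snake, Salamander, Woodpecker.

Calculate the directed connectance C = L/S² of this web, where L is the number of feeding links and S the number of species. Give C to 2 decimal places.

The web has S = 11 species and L = 18 feeding links.
C = L / S² = 18 / 121 = 0.1488 ≈ 0.15.

C = 0.15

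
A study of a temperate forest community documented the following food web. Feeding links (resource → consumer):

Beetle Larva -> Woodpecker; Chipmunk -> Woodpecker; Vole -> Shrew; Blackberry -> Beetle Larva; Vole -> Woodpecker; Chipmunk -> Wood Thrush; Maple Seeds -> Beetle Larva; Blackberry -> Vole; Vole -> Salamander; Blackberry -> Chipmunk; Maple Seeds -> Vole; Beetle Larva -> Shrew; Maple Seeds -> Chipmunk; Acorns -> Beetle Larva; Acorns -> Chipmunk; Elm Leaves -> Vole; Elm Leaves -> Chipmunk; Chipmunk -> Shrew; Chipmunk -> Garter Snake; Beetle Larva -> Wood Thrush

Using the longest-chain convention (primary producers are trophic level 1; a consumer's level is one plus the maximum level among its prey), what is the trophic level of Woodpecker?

Trophic level 3

Blackberry is a producer → level 1.
Beetle Larva eats Blackberry (level 1); other prey at levels: Maple Seeds 1, Acorns 1 → level 2.
Woodpecker eats Beetle Larva (level 2); other prey at levels: Vole 2, Chipmunk 2 → level 3.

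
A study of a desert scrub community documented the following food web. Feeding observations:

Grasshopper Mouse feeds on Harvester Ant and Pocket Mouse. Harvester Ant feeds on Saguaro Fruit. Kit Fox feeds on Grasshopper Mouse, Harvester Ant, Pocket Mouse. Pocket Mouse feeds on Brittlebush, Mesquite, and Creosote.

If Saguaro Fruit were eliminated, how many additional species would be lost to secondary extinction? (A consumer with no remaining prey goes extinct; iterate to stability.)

1

Remove Saguaro Fruit.
Round 1: Harvester Ant (all prey gone) → extinct.
No further losses. Total secondary extinctions: 1.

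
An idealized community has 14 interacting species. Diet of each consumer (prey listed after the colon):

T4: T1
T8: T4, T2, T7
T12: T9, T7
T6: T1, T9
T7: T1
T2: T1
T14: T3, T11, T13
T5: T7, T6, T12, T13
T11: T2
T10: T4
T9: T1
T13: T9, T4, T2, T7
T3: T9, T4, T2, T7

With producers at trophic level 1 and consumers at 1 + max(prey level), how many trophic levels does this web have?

4

Producers (level 1): T1.
T1 → T2 → T11 → T14 gives T14 level 4.
No species has a prey at level 4, so no species reaches level 5.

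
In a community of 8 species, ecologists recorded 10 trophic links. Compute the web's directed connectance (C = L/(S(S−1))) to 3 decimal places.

C = 0.179

The web has S = 8 species and L = 10 feeding links.
C = L / (S(S−1)) = 10 / 56 = 0.1786 ≈ 0.179.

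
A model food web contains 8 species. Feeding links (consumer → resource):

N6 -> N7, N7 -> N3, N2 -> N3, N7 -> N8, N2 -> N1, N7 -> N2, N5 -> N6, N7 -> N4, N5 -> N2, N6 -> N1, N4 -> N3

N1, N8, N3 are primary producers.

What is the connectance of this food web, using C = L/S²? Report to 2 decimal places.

The web has S = 8 species and L = 11 feeding links.
C = L / S² = 11 / 64 = 0.1719 ≈ 0.17.

C = 0.17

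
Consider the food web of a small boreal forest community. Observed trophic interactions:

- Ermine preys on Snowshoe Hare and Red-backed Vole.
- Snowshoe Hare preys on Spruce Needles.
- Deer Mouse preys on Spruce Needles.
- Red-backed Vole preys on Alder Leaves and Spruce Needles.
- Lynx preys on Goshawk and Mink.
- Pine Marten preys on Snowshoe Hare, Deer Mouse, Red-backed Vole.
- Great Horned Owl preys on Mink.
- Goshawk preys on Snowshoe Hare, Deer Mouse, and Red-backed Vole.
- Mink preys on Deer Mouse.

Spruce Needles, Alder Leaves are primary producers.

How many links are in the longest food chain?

One longest chain: Spruce Needles → Red-backed Vole → Goshawk → Lynx.
It has 4 species and 3 links.

3 links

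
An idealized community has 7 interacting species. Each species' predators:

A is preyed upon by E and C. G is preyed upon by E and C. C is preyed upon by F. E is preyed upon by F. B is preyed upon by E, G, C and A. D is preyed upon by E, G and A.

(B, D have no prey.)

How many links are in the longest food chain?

3 links

One longest chain: B → A → E → F.
It has 4 species and 3 links.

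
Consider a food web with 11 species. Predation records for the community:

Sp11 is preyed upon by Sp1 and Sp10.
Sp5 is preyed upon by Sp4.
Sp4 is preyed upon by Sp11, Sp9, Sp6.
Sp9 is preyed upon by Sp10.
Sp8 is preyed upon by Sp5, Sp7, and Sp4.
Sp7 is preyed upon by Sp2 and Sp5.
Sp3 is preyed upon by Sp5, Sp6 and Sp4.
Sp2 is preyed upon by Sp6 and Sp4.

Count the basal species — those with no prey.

2

Basal species (no prey listed): Sp3, Sp8.
Count: 2.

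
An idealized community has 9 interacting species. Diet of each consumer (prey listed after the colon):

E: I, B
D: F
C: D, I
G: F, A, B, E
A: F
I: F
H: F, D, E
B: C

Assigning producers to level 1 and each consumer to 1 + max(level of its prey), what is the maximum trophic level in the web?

Producers (level 1): F.
F → D → C → B → E → G gives G level 6.
No species has a prey at level 6, so no species reaches level 7.

6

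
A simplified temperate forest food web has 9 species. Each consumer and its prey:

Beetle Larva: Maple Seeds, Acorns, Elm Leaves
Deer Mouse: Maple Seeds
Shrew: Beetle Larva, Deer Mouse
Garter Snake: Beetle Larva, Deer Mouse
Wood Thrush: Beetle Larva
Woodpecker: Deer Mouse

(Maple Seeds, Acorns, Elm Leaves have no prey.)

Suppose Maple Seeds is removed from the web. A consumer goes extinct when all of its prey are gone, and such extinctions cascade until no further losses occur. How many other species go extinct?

Remove Maple Seeds.
Round 1: Deer Mouse (all prey gone) → extinct.
Round 2: Woodpecker (all prey gone) → extinct.
No further losses. Total secondary extinctions: 2.

2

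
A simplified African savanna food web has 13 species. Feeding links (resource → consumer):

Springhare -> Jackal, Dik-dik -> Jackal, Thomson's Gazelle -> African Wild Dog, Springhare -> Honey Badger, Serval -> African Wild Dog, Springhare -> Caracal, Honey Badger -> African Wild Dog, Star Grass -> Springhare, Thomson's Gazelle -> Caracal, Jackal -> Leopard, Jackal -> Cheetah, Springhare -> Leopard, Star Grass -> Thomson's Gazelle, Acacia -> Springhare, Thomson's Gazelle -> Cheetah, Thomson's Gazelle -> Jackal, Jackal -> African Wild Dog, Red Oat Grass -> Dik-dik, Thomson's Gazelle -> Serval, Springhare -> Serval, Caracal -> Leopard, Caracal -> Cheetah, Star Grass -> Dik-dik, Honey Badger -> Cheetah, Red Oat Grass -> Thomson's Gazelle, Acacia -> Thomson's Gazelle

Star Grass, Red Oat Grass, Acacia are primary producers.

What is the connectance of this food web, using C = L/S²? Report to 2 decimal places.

C = 0.15

The web has S = 13 species and L = 26 feeding links.
C = L / S² = 26 / 169 = 0.1538 ≈ 0.15.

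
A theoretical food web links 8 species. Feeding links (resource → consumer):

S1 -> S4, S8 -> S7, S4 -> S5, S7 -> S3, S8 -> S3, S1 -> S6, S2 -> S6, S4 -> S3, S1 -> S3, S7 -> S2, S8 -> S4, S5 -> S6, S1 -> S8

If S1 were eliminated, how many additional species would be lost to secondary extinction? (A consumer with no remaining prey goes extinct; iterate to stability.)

Remove S1.
Round 1: S8 (all prey gone) → extinct.
Round 2: S7 (all prey gone), S4 (all prey gone) → extinct.
Round 3: S5 (all prey gone), S3 (all prey gone), S2 (all prey gone) → extinct.
Round 4: S6 (all prey gone) → extinct.
No further losses. Total secondary extinctions: 7.

7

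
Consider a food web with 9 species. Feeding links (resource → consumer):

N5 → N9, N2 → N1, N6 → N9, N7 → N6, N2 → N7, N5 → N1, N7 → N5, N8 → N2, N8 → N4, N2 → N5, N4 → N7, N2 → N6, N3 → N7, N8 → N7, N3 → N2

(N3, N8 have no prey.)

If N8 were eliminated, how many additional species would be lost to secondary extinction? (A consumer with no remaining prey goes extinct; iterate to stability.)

1

Remove N8.
Round 1: N4 (all prey gone) → extinct.
No further losses. Total secondary extinctions: 1.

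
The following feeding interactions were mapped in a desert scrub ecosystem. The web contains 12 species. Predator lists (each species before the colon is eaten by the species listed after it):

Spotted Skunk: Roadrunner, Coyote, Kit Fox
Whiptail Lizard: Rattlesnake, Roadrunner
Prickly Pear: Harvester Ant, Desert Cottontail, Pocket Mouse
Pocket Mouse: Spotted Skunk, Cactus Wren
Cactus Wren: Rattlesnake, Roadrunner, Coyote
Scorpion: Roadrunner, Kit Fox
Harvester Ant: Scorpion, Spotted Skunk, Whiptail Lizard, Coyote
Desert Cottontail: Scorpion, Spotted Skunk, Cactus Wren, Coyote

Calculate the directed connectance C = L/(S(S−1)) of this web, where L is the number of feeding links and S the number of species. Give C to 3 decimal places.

C = 0.174

The web has S = 12 species and L = 23 feeding links.
C = L / (S(S−1)) = 23 / 132 = 0.1742 ≈ 0.174.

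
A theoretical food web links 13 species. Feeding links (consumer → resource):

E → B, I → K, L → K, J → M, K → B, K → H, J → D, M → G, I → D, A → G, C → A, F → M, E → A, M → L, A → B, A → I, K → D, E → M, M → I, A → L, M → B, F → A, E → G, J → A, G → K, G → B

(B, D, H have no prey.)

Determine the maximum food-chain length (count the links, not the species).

One longest chain: B → K → I → M → J.
It has 5 species and 4 links.

4 links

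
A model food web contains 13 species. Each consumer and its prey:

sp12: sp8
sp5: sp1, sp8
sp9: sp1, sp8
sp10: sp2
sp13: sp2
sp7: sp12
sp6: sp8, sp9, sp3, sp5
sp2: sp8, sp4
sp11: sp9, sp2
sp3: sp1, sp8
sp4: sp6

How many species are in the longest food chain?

One longest chain: sp1 → sp9 → sp6 → sp4 → sp2 → sp13.
It has 6 species and 5 links.

6 species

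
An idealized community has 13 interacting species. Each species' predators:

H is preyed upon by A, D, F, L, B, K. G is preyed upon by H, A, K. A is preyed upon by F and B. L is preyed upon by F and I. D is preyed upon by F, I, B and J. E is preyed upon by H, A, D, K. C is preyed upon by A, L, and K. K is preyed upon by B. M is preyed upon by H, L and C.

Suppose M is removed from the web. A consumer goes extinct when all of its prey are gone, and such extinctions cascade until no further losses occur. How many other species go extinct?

1

Remove M.
Round 1: C (all prey gone) → extinct.
No further losses. Total secondary extinctions: 1.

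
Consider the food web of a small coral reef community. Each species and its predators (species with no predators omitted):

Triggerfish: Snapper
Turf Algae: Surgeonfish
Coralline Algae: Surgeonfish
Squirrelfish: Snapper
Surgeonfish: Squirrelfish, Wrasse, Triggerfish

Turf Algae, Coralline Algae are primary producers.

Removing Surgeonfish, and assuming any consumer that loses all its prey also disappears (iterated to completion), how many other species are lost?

Remove Surgeonfish.
Round 1: Squirrelfish (all prey gone), Wrasse (all prey gone), Triggerfish (all prey gone) → extinct.
Round 2: Snapper (all prey gone) → extinct.
No further losses. Total secondary extinctions: 4.

4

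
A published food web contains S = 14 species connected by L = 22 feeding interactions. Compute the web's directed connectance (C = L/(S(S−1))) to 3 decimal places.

C = 0.121

The web has S = 14 species and L = 22 feeding links.
C = L / (S(S−1)) = 22 / 182 = 0.1209 ≈ 0.121.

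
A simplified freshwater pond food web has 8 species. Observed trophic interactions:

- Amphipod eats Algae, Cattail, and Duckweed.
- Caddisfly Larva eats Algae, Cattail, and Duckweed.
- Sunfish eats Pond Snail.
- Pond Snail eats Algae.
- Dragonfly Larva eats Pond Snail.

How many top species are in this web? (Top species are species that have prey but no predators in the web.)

Top species (has prey, but nothing eats it): Amphipod, Caddisfly Larva, Sunfish, Dragonfly Larva.
Count: 4.

4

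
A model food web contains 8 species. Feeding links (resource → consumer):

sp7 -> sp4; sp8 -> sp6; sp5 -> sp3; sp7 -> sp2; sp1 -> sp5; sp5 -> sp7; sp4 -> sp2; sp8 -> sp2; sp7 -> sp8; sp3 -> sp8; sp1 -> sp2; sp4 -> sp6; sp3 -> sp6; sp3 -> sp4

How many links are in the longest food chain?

4 links

One longest chain: sp1 → sp5 → sp7 → sp8 → sp2.
It has 5 species and 4 links.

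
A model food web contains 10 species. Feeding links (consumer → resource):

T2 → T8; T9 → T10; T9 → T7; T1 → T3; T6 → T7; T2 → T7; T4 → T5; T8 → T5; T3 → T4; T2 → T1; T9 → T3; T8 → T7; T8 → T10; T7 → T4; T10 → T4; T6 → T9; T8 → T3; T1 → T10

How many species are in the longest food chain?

One longest chain: T5 → T4 → T10 → T8 → T2.
It has 5 species and 4 links.

5 species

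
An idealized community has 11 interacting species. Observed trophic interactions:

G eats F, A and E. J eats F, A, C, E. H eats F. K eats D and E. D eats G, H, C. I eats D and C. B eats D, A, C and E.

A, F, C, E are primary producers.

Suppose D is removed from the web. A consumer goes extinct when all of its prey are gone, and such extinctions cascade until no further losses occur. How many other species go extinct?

Remove D.
Every predator of it retains at least one other prey: B still has A, C, E; I still has C; K still has E.
No consumer loses all prey, so no secondary extinctions occur.

0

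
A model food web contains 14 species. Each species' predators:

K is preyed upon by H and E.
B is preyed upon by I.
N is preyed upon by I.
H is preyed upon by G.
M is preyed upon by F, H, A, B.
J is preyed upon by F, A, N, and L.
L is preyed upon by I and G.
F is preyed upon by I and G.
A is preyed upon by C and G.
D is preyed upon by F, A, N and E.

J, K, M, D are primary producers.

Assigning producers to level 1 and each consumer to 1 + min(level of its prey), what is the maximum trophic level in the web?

3

Producers (level 1): J, K, M, D.
Following each consumer down to its lowest-level prey: J → A → C (levels 1 through 3).
All prey of C (A 2) are at level 2 or above, so C is at level 1 + 2 = 3.
Every consumer has at least one prey at level 2 or below, so none exceeds level 3.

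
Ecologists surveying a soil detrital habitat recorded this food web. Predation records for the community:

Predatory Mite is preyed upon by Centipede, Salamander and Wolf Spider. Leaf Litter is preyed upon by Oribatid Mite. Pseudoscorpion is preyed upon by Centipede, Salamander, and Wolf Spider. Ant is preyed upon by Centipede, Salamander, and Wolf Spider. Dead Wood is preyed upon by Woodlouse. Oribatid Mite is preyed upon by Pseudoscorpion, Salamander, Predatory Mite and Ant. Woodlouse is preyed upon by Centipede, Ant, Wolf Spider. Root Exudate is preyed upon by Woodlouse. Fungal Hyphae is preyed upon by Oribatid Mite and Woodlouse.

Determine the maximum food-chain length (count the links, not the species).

3 links

One longest chain: Fungal Hyphae → Oribatid Mite → Pseudoscorpion → Wolf Spider.
It has 4 species and 3 links.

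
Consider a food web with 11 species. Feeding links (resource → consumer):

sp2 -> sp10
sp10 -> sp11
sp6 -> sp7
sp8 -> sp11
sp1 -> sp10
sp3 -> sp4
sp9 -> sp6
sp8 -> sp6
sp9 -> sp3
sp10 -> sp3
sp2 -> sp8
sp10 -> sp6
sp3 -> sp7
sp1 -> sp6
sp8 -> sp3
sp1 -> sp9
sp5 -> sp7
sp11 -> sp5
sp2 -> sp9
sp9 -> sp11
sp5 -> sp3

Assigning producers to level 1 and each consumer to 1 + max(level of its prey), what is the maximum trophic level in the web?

Producers (level 1): sp2, sp1.
sp2 → sp9 → sp11 → sp5 → sp3 → sp4 gives sp4 level 6.
No species has a prey at level 6, so no species reaches level 7.

6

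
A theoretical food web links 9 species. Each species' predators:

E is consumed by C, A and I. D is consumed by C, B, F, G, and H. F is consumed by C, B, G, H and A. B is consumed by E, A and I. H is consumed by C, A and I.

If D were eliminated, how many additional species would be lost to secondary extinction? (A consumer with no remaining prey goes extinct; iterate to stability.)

Remove D.
Round 1: F (all prey gone) → extinct.
Round 2: H (all prey gone), G (all prey gone), B (all prey gone) → extinct.
Round 3: E (all prey gone) → extinct.
Round 4: I (all prey gone), A (all prey gone), C (all prey gone) → extinct.
No further losses. Total secondary extinctions: 8.

8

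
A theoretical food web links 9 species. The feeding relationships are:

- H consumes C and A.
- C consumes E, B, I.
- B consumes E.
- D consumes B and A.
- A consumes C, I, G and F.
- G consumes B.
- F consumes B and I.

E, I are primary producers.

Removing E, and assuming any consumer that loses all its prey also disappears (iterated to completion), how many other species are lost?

Remove E.
Round 1: B (all prey gone) → extinct.
Round 2: G (all prey gone) → extinct.
No further losses. Total secondary extinctions: 2.

2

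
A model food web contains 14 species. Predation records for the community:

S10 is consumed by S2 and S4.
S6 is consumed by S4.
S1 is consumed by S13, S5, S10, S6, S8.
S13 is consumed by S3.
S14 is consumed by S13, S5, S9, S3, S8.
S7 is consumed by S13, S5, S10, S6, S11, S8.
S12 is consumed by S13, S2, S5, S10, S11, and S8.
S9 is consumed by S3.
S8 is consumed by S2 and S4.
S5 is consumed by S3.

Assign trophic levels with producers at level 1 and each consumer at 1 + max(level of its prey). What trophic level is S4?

Trophic level 3

S1 is a producer → level 1.
S10 eats S1 (level 1); other prey at levels: S12 1, S7 1 → level 2.
S4 eats S10 (level 2); other prey at levels: S6 2, S8 2 → level 3.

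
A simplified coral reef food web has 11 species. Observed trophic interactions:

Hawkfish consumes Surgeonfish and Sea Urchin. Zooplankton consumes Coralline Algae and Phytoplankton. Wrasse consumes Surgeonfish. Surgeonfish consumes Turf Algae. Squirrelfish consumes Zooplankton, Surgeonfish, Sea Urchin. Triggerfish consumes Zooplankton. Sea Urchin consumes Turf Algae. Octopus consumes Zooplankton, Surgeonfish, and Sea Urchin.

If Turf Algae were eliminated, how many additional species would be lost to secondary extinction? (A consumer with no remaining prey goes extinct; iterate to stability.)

4

Remove Turf Algae.
Round 1: Surgeonfish (all prey gone), Sea Urchin (all prey gone) → extinct.
Round 2: Hawkfish (all prey gone), Wrasse (all prey gone) → extinct.
No further losses. Total secondary extinctions: 4.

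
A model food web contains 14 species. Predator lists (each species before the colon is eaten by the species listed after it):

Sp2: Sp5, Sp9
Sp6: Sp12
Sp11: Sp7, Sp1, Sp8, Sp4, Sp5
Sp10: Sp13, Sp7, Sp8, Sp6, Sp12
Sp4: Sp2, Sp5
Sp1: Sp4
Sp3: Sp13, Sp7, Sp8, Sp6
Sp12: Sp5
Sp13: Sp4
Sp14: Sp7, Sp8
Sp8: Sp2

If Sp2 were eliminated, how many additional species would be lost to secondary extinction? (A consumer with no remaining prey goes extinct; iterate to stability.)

1

Remove Sp2.
Round 1: Sp9 (all prey gone) → extinct.
No further losses. Total secondary extinctions: 1.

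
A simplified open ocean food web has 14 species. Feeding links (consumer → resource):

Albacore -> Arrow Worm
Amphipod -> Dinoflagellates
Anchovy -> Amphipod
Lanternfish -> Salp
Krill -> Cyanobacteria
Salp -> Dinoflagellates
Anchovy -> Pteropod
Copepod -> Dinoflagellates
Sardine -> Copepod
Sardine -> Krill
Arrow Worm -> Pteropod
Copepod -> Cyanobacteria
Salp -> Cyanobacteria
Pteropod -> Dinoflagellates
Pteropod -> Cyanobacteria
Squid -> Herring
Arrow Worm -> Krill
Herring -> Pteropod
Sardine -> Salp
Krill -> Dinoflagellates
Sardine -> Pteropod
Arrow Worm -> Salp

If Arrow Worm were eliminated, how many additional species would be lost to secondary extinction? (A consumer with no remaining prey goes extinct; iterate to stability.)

Remove Arrow Worm.
Round 1: Albacore (all prey gone) → extinct.
No further losses. Total secondary extinctions: 1.

1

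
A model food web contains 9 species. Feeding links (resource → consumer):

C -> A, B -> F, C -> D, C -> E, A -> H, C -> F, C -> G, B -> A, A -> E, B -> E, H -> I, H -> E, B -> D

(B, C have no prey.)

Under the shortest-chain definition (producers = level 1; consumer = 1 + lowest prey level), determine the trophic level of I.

Trophic level 4

B is a producer → level 1.
A eats B → level 2.
H eats A → level 3.
I eats H → level 4.
No prey of I is below level 3, so 4 is the minimum.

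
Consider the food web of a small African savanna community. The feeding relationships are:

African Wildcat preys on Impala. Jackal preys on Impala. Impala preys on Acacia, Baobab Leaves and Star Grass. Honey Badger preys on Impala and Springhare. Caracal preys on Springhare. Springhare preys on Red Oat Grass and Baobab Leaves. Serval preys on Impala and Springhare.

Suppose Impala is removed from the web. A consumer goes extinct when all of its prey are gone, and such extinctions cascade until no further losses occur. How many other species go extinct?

Remove Impala.
Round 1: African Wildcat (all prey gone), Jackal (all prey gone) → extinct.
No further losses. Total secondary extinctions: 2.

2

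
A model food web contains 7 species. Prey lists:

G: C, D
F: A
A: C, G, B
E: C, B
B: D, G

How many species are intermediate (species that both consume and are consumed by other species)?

3

Intermediate species (has both prey and predators): G, B, A.
Count: 3.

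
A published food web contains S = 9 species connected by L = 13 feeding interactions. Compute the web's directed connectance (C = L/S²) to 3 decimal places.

The web has S = 9 species and L = 13 feeding links.
C = L / S² = 13 / 81 = 0.1605 ≈ 0.160.

C = 0.160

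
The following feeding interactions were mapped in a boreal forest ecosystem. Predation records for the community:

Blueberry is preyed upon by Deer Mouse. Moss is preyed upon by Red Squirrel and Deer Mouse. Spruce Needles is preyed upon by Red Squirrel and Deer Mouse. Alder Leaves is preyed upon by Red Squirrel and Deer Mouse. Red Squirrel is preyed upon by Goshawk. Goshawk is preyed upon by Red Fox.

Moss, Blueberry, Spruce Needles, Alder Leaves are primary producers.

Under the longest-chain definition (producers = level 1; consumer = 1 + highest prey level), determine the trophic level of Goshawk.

Moss is a producer → level 1.
Red Squirrel eats Moss (level 1); other prey at levels: Spruce Needles 1, Alder Leaves 1 → level 2.
Goshawk eats Red Squirrel → level 3.

Trophic level 3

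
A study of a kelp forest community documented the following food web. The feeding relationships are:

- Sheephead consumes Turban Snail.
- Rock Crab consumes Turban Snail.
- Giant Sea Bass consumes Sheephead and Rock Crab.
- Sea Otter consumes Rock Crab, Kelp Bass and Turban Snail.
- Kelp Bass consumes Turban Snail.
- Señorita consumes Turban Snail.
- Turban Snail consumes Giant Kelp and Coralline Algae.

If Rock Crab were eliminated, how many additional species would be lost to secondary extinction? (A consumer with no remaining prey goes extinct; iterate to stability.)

Remove Rock Crab.
Every predator of it retains at least one other prey: Giant Sea Bass still has Sheephead; Sea Otter still has Turban Snail, Kelp Bass.
No consumer loses all prey, so no secondary extinctions occur.

0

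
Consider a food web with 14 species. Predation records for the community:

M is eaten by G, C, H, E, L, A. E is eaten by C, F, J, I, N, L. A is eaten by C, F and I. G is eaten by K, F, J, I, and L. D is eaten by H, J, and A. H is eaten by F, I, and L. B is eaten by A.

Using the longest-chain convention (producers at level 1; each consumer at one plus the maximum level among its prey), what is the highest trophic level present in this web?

Producers (level 1): D, M, B.
M → G → K gives K level 3.
No species has a prey at level 3, so no species reaches level 4.

3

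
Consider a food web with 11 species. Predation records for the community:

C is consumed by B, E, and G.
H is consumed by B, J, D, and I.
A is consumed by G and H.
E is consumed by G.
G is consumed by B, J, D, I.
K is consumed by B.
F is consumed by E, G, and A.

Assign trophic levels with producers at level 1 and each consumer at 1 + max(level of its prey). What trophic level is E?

F is a producer → level 1.
E eats F (level 1); other prey at levels: C 1 → level 2.

Trophic level 2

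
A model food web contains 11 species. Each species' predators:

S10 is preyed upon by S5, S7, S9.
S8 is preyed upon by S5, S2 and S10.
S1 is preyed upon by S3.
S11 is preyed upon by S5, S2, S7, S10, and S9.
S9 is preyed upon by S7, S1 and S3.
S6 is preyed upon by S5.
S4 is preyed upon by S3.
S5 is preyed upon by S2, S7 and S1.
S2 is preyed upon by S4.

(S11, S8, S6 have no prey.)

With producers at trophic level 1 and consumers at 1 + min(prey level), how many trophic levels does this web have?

Producers (level 1): S11, S8, S6.
Following each consumer down to its lowest-level prey: S11 → S9 → S3 (levels 1 through 3).
All prey of S3 (S9 2, S4 3, S1 3) are at level 2 or above, so S3 is at level 1 + 2 = 3.
Every consumer has at least one prey at level 2 or below, so none exceeds level 3.

3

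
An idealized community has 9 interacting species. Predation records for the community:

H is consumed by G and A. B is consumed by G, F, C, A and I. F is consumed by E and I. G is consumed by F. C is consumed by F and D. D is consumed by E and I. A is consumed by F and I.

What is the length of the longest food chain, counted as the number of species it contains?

4 species

One longest chain: B → C → D → I.
It has 4 species and 3 links.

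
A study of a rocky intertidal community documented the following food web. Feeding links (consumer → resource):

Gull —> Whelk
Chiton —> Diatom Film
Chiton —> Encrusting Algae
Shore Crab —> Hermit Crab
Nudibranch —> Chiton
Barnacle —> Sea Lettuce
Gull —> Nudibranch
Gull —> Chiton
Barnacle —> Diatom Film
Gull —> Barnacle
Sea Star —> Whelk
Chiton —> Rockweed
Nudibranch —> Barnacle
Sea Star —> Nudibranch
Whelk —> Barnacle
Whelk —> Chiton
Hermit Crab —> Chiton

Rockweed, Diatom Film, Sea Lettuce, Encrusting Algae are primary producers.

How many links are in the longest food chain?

3 links

One longest chain: Rockweed → Chiton → Nudibranch → Sea Star.
It has 4 species and 3 links.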